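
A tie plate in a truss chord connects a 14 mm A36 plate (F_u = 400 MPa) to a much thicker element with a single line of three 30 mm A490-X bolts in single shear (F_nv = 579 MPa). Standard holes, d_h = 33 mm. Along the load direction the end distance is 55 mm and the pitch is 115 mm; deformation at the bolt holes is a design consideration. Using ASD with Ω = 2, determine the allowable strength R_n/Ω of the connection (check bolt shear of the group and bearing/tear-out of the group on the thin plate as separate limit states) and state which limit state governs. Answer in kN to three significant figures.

Bolt shear: A_b = π·30²/4 = 706.9 mm²; R_n = 579 × 706.9 × 3 × 1 / 1000 = 1228 kN → 1228 / 2 = 614 kN.
Bearing (1.2 l_c t F_u ≤ 2.4 d t F_u): upper limit = 2.4·30·14·400 / 1000 = 403.2 kN.
  Edge l_c = 55 − 33/2 = 38.5 → r_n = 258.7 kN; interior l_c = 115 − 33 = 82 → r_n = 403.2 kN.
  R_n,bearing = 1·258.7 + 2·403.2 = 1065 kN → 1065 / 2 = 533 kN.
Bearing governs: 533 kN.

533 kN (bearing governs)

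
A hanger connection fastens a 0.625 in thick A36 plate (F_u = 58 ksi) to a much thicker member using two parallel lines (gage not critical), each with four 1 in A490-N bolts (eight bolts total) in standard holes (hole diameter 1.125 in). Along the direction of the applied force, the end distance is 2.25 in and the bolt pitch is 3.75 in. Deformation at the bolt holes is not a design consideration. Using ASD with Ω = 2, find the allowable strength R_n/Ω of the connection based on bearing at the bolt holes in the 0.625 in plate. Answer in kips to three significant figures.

Per bolt r_n = 1.5 l_c t F_u ≤ 3.0 d t F_u; upper limit = 3.0 × 1 × 0.625 × 58 = 108.8 kips.
Edge bolt: l_c = 2.25 − 1.125/2 = 1.688 in → 1.5 × 1.688 × 0.625 × 58 = 91.76 → r_n = 91.76 kips.
Interior bolts: l_c = 3.75 − 1.125 = 2.625 in → 1.5 × 2.625 × 0.625 × 58 = 142.7 → r_n = 108.8 kips.
R_n = 2 × 91.76 + 6 × 108.8 = 836 kips.
Allowable strength R_n/Ω = 836 / 2 = 418 kips.

418 kips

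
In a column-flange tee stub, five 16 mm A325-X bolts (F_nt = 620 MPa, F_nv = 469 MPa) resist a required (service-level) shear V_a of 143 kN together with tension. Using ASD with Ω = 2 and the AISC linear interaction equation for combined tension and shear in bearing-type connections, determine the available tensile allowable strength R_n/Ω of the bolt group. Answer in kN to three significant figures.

216 kN

A_b = π·16²/4 = 201.1 mm²; f_rv = 143 × 1000 / (5 × 201.1) = 142.2 MPa.
F'_nt = 1.3 F_nt − (Ω F_nt / F_nv) f_rv = 1.3·620 − (2·620/469)·142.2 = 429.9 MPa, capped at F_nt → F'_nt = 429.9 MPa.
R_n = F'_nt · A_b · n = 429.9 × 201.1 × 5 / 1000 = 432.2 kN.
Allowable strength R_n/Ω = 432.2 / 2 = 216 kN.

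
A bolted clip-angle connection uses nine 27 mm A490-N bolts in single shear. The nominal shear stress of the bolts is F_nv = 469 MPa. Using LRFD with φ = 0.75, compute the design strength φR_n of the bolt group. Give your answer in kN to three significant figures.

1810 kN

A_b = π × 27² / 4 = 572.6 mm².
R_n = F_nv · A_b · n · n_s = 469 × 572.6 × 9 × 1 / 1000 = 2417 kN.
Design strength φR_n = 0.75 × 2417 = 1810 kN.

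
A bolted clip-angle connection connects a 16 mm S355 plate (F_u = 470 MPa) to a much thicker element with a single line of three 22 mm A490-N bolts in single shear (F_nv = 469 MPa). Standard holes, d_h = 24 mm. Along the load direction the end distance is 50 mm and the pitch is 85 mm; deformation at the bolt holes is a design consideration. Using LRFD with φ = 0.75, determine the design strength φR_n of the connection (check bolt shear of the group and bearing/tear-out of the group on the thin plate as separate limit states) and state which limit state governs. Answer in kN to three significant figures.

Bolt shear: A_b = π·22²/4 = 380.1 mm²; R_n = 469 × 380.1 × 3 × 1 / 1000 = 534.8 kN → 0.75 × 534.8 = 401 kN.
Bearing (1.2 l_c t F_u ≤ 2.4 d t F_u): upper limit = 2.4·22·16·470 / 1000 = 397.1 kN.
  Edge l_c = 50 − 24/2 = 38 → r_n = 342.9 kN; interior l_c = 85 − 24 = 61 → r_n = 397.1 kN.
  R_n,bearing = 1·342.9 + 2·397.1 = 1137 kN → 0.75 × 1137 = 853 kN.
Bolt shear governs: 401 kN.

401 kN (bolt shear governs)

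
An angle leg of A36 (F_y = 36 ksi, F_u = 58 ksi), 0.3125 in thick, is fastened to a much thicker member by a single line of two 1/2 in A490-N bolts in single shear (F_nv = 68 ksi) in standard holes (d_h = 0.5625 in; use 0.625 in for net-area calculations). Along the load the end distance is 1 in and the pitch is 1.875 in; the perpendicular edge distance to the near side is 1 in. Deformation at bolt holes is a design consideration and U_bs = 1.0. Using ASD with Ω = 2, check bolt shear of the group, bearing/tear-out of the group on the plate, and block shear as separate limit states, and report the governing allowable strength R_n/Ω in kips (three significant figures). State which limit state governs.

13.4 kips (bolt shear governs)

Bolt shear: A_b = π·0.5²/4 = 0.1963 in²; R_n = 68 × 0.1963 × 2 × 1 = 26.7 kips → 26.7 / 2 = 13.4 kips.
Bearing: edge l_c = 0.7188, r_n = 15.63 kips; interior l_c = 1.312, r_n = 21.75 kips; R_n = 15.63 + 1·21.75 = 37.38 kips → 18.7 kips.
Block shear: A_gv = 0.8984, A_nv = 0.6055, A_nt = 0.2148 in²; R_n = min(0.6F_uA_nv, 0.6F_yA_gv) + U_bs·F_u·A_nt = 31.87 kips → 15.9 kips.
Bolt shear governs: 13.4 kips.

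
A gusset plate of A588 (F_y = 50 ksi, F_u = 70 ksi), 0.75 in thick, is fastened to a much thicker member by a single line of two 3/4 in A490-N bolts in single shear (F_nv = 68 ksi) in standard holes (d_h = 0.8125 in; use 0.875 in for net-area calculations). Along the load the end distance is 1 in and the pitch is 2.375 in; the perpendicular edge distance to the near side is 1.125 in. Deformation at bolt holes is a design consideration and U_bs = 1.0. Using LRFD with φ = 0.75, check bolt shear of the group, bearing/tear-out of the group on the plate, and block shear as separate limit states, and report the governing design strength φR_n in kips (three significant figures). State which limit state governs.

Bolt shear: A_b = π·0.75²/4 = 0.4418 in²; R_n = 68 × 0.4418 × 2 × 1 = 60.08 kips → 0.75 × 60.08 = 45.1 kips.
Bearing: edge l_c = 0.5938, r_n = 37.41 kips; interior l_c = 1.562, r_n = 94.5 kips; R_n = 37.41 + 1·94.5 = 131.9 kips → 98.9 kips.
Block shear: A_gv = 2.531, A_nv = 1.547, A_nt = 0.5156 in²; R_n = min(0.6F_uA_nv, 0.6F_yA_gv) + U_bs·F_u·A_nt = 101.1 kips → 75.8 kips.
Bolt shear governs: 45.1 kips.

45.1 kips (bolt shear governs)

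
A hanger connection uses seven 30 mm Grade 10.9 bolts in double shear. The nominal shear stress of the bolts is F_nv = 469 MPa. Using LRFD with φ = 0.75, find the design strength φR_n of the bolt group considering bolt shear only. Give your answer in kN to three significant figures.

A_b = π × 30² / 4 = 706.9 mm².
R_n = F_nv · A_b · n · n_s = 469 × 706.9 × 7 × 2 / 1000 = 4641 kN.
Design strength φR_n = 0.75 × 4641 = 3480 kN.

3480 kN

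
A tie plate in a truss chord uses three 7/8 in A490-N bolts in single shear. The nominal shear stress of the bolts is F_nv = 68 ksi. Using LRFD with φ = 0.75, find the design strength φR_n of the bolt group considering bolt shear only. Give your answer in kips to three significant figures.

A_b = π × 0.875² / 4 = 0.6013 in².
R_n = F_nv · A_b · n · n_s = 68 × 0.6013 × 3 × 1 = 122.7 kips.
Design strength φR_n = 0.75 × 122.7 = 92 kips.

92 kips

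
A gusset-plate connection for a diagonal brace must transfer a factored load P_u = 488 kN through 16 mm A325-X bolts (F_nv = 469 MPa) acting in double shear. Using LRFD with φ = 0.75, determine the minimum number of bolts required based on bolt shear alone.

4 bolts

A_b = π·16²/4 = 201.1 mm².
Per-bolt design strength φR_n = 0.75 × 469 × 201.1 × 2 / 1000 = 141.4 kN.
n ≥ 488 / 141.4 = 3.45 → use 4 bolts.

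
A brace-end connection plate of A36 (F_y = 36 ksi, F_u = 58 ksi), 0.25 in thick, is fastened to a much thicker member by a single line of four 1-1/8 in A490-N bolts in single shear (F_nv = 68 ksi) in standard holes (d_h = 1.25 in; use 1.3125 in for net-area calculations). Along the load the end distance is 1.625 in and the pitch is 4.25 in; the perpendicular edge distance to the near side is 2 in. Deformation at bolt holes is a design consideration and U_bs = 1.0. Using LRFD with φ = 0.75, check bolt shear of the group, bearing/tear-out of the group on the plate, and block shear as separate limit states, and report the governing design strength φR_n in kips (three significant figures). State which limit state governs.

72.8 kips (block shear governs)

Bolt shear: A_b = π·1.125²/4 = 0.994 in²; R_n = 68 × 0.994 × 4 × 1 = 270.4 kips → 0.75 × 270.4 = 203 kips.
Bearing: edge l_c = 1, r_n = 17.4 kips; interior l_c = 3, r_n = 39.15 kips; R_n = 17.4 + 3·39.15 = 134.8 kips → 101 kips.
Block shear: A_gv = 3.594, A_nv = 2.445, A_nt = 0.3359 in²; R_n = min(0.6F_uA_nv, 0.6F_yA_gv) + U_bs·F_u·A_nt = 97.11 kips → 72.8 kips.
Block shear governs: 72.8 kips.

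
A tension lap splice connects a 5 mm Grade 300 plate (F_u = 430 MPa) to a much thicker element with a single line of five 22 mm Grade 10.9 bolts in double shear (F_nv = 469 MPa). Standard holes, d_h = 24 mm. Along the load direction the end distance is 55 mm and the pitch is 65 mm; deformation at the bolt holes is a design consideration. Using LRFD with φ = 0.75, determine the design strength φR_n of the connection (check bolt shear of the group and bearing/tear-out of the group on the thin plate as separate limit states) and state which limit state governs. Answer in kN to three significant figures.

Bolt shear: A_b = π·22²/4 = 380.1 mm²; R_n = 469 × 380.1 × 5 × 2 / 1000 = 1783 kN → 0.75 × 1783 = 1340 kN.
Bearing (1.2 l_c t F_u ≤ 2.4 d t F_u): upper limit = 2.4·22·5·430 / 1000 = 113.5 kN.
  Edge l_c = 55 − 24/2 = 43 → r_n = 110.9 kN; interior l_c = 65 − 24 = 41 → r_n = 105.8 kN.
  R_n,bearing = 1·110.9 + 4·105.8 = 534.1 kN → 0.75 × 534.1 = 401 kN.
Bearing governs: 401 kN.

401 kN (bearing governs)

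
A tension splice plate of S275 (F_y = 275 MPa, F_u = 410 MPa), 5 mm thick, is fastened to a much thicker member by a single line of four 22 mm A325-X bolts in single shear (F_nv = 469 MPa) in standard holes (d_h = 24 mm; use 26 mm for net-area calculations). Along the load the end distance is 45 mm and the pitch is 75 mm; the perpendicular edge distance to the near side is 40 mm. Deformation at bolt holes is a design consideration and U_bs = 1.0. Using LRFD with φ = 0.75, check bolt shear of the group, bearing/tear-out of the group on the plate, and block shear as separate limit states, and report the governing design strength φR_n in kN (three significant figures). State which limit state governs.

Bolt shear: A_b = π·22²/4 = 380.1 mm²; R_n = 469 × 380.1 × 4 × 1 / 1000 = 713.1 kN → 0.75 × 713.1 = 535 kN.
Bearing: edge l_c = 33, r_n = 81.18 kN; interior l_c = 51, r_n = 108.2 kN; R_n = 81.18 + 3·108.2 = 405.9 kN → 304 kN.
Block shear: A_gv = 1350, A_nv = 895, A_nt = 135 mm²; R_n = min(0.6F_uA_nv, 0.6F_yA_gv) + U_bs·F_u·A_nt = 275.5 kN → 207 kN.
Block shear governs: 207 kN.

207 kN (block shear governs)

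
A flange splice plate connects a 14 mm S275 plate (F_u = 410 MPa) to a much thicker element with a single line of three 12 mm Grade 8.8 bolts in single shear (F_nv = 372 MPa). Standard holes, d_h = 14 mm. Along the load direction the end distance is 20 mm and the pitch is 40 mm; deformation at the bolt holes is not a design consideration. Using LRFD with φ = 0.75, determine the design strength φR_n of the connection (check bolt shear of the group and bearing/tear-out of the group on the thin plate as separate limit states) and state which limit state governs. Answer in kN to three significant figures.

94.7 kN (bolt shear governs)

Bolt shear: A_b = π·12²/4 = 113.1 mm²; R_n = 372 × 113.1 × 3 × 1 / 1000 = 126.2 kN → 0.75 × 126.2 = 94.7 kN.
Bearing (1.5 l_c t F_u ≤ 3.0 d t F_u): upper limit = 3.0·12·14·410 / 1000 = 206.6 kN.
  Edge l_c = 20 − 14/2 = 13 → r_n = 111.9 kN; interior l_c = 40 − 14 = 26 → r_n = 206.6 kN.
  R_n,bearing = 1·111.9 + 2·206.6 = 525.2 kN → 0.75 × 525.2 = 394 kN.
Bolt shear governs: 94.7 kN.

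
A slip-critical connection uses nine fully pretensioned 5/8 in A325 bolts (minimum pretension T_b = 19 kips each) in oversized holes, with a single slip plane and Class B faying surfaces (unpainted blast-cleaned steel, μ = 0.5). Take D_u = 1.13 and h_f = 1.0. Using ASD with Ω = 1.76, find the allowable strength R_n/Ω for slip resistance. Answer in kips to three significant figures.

54.9 kips

R_n = μ · D_u · h_f · T_b · n_s · n_b = 0.5 × 1.13 × 1.0 × 19 × 1 × 9 = 96.61 kips.
Allowable strength R_n/Ω = 96.61 / 1.76 = 54.9 kips.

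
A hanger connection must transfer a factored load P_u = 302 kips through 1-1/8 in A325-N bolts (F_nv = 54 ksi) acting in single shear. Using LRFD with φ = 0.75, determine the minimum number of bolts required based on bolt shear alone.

8 bolts

A_b = π·1.125²/4 = 0.994 in².
Per-bolt design strength φR_n = 0.75 × 54 × 0.994 × 1 = 40.26 kips.
n ≥ 302 / 40.26 = 7.502 → use 8 bolts.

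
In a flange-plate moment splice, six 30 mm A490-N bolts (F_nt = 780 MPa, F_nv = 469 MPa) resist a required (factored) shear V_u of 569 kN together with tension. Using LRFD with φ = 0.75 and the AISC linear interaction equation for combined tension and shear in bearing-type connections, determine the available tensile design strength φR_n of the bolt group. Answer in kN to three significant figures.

2280 kN

A_b = π·30²/4 = 706.9 mm²; f_rv = 569 × 1000 / (6 × 706.9) = 134.2 MPa.
F'_nt = 1.3 F_nt − (F_nt / φF_nv) f_rv = 1.3·780 − (780/(0.75·469))·134.2 = 716.5 MPa, capped at F_nt → F'_nt = 716.5 MPa.
R_n = F'_nt · A_b · n = 716.5 × 706.9 × 6 / 1000 = 3039 kN.
Design strength φR_n = 0.75 × 3039 = 2280 kN.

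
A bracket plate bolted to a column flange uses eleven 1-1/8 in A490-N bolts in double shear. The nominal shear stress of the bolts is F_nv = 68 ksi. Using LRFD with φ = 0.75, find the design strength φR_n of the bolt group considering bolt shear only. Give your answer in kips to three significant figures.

A_b = π × 1.125² / 4 = 0.994 in².
R_n = F_nv · A_b · n · n_s = 68 × 0.994 × 11 × 2 = 1487 kips.
Design strength φR_n = 0.75 × 1487 = 1120 kips.

1120 kips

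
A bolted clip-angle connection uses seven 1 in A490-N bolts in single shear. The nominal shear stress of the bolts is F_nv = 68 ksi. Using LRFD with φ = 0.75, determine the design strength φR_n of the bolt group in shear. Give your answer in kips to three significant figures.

280 kips

A_b = π × 1² / 4 = 0.7854 in².
R_n = F_nv · A_b · n · n_s = 68 × 0.7854 × 7 × 1 = 373.8 kips.
Design strength φR_n = 0.75 × 373.8 = 280 kips.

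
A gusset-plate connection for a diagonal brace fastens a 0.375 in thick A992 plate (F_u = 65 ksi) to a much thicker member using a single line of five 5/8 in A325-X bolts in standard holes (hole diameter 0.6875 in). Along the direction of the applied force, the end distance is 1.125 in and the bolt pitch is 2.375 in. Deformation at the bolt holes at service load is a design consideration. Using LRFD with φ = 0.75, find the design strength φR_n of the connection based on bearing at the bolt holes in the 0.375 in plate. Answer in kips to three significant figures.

127 kips

Per bolt r_n = 1.2 l_c t F_u ≤ 2.4 d t F_u; upper limit = 2.4 × 0.625 × 0.375 × 65 = 36.56 kips.
Edge bolt: l_c = 1.125 − 0.6875/2 = 0.7812 in → 1.2 × 0.7812 × 0.375 × 65 = 22.85 → r_n = 22.85 kips.
Interior bolts: l_c = 2.375 − 0.6875 = 1.688 in → 1.2 × 1.688 × 0.375 × 65 = 49.36 → r_n = 36.56 kips.
R_n = 1 × 22.85 + 4 × 36.56 = 169.1 kips.
Design strength φR_n = 0.75 × 169.1 = 127 kips.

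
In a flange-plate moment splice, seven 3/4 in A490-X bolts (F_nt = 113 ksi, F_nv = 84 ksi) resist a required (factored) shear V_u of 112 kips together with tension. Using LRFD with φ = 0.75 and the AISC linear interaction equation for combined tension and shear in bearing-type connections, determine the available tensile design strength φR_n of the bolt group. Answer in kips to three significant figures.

190 kips

A_b = π·0.75²/4 = 0.4418 in²; f_rv = 112 / (7 × 0.4418) = 36.22 ksi.
F'_nt = 1.3 F_nt − (F_nt / φF_nv) f_rv = 1.3·113 − (113/(0.75·84))·36.22 = 81.94 ksi, capped at F_nt → F'_nt = 81.94 ksi.
R_n = F'_nt · A_b · n = 81.94 × 0.4418 × 7 = 253.4 kips.
Design strength φR_n = 0.75 × 253.4 = 190 kips.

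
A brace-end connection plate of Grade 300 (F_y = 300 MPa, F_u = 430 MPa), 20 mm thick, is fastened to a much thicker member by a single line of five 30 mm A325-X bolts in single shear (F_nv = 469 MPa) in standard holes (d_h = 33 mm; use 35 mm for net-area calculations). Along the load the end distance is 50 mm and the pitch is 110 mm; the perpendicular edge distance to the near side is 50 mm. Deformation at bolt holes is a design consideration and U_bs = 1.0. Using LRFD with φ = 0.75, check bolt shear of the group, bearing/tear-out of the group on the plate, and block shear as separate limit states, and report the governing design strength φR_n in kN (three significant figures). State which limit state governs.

1240 kN (bolt shear governs)

Bolt shear: A_b = π·30²/4 = 706.9 mm²; R_n = 469 × 706.9 × 5 × 1 / 1000 = 1658 kN → 0.75 × 1658 = 1240 kN.
Bearing: edge l_c = 33.5, r_n = 345.7 kN; interior l_c = 77, r_n = 619.2 kN; R_n = 345.7 + 4·619.2 = 2823 kN → 2120 kN.
Block shear: A_gv = 9800, A_nv = 6650, A_nt = 650 mm²; R_n = min(0.6F_uA_nv, 0.6F_yA_gv) + U_bs·F_u·A_nt = 1995 kN → 1500 kN.
Bolt shear governs: 1240 kN.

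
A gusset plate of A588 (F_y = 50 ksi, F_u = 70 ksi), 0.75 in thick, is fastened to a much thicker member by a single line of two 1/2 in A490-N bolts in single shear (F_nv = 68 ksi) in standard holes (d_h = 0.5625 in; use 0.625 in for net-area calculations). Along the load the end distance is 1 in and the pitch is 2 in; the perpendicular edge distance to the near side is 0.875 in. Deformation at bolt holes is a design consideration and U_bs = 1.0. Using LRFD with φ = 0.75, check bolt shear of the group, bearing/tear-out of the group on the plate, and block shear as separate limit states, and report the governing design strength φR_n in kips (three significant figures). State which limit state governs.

Bolt shear: A_b = π·0.5²/4 = 0.1963 in²; R_n = 68 × 0.1963 × 2 × 1 = 26.7 kips → 0.75 × 26.7 = 20 kips.
Bearing: edge l_c = 0.7188, r_n = 45.28 kips; interior l_c = 1.438, r_n = 63 kips; R_n = 45.28 + 1·63 = 108.3 kips → 81.2 kips.
Block shear: A_gv = 2.25, A_nv = 1.547, A_nt = 0.4219 in²; R_n = min(0.6F_uA_nv, 0.6F_yA_gv) + U_bs·F_u·A_nt = 94.5 kips → 70.9 kips.
Bolt shear governs: 20 kips.

20 kips (bolt shear governs)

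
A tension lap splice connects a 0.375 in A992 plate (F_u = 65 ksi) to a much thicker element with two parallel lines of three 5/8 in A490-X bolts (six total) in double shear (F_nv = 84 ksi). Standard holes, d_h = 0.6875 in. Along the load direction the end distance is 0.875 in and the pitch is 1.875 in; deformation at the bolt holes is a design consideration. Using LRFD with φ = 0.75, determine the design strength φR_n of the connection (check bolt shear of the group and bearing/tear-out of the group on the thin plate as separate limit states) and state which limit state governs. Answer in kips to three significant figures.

128 kips (bearing governs)

Bolt shear: A_b = π·0.625²/4 = 0.3068 in²; R_n = 84 × 0.3068 × 6 × 2 = 309.3 kips → 0.75 × 309.3 = 232 kips.
Bearing (1.2 l_c t F_u ≤ 2.4 d t F_u): upper limit = 2.4·0.625·0.375·65 = 36.56 kips.
  Edge l_c = 0.875 − 0.6875/2 = 0.5312 → r_n = 15.54 kips; interior l_c = 1.875 − 0.6875 = 1.188 → r_n = 34.73 kips.
  R_n,bearing = 2·15.54 + 4·34.73 = 170 kips → 0.75 × 170 = 128 kips.
Bearing governs: 128 kips.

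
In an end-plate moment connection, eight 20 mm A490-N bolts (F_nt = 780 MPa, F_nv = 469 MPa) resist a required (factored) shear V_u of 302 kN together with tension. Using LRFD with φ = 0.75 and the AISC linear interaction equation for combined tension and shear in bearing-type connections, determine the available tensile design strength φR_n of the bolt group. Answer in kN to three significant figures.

1410 kN

A_b = π·20²/4 = 314.2 mm²; f_rv = 302 × 1000 / (8 × 314.2) = 120.2 MPa.
F'_nt = 1.3 F_nt − (F_nt / φF_nv) f_rv = 1.3·780 − (780/(0.75·469))·120.2 = 747.5 MPa, capped at F_nt → F'_nt = 747.5 MPa.
R_n = F'_nt · A_b · n = 747.5 × 314.2 × 8 / 1000 = 1879 kN.
Design strength φR_n = 0.75 × 1879 = 1410 kN.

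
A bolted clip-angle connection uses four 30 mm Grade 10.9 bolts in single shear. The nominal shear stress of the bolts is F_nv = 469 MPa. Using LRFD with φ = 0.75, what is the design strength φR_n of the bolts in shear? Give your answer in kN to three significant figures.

A_b = π × 30² / 4 = 706.9 mm².
R_n = F_nv · A_b · n · n_s = 469 × 706.9 × 4 × 1 / 1000 = 1326 kN.
Design strength φR_n = 0.75 × 1326 = 995 kN.

995 kN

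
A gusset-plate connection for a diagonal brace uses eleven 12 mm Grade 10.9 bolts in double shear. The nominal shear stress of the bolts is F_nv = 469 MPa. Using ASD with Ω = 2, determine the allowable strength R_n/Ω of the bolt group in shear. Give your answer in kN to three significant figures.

A_b = π × 12² / 4 = 113.1 mm².
R_n = F_nv · A_b · n · n_s = 469 × 113.1 × 11 × 2 / 1000 = 1167 kN.
Allowable strength R_n/Ω = 1167 / 2 = 583 kN.

583 kN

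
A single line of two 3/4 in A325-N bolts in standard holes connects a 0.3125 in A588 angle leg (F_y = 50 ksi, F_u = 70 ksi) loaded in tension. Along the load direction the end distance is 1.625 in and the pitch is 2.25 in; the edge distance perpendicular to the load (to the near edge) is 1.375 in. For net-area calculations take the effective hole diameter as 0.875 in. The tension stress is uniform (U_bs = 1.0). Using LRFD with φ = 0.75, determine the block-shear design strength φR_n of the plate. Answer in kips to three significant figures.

Shear plane L_v = 1.625 + 1·2.25 = 3.875 in; A_gv = 3.875 × 0.3125 = 1.211 in².
A_nv = (3.875 − 1.5·0.875) × 0.3125 = 0.8008 in².
A_nt = (1.375 − 0.5·0.875) × 0.3125 = 0.293 in².
0.6 F_u A_nv = 33.63 kips; 0.6 F_y A_gv = 36.33 kips → shear rupture governs the shear term.
R_n = 33.63 + 1.0 × 70 × 0.293 = 54.14 kips.
Design strength φR_n = 0.75 × 54.14 = 40.6 kips.

40.6 kips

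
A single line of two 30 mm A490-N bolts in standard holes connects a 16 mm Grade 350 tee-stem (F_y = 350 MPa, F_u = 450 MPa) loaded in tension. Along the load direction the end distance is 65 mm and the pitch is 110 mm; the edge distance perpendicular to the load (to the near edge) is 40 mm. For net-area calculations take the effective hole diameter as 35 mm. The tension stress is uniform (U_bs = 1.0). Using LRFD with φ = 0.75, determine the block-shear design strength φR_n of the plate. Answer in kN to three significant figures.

518 kN

Shear plane L_v = 65 + 1·110 = 175 mm; A_gv = 175 × 16 = 2800 mm².
A_nv = (175 − 1.5·35) × 16 = 1960 mm².
A_nt = (40 − 0.5·35) × 16 = 360 mm².
0.6 F_u A_nv = 529.2 kN; 0.6 F_y A_gv = 588 kN → shear rupture governs the shear term.
R_n = 529.2 + 1.0 × 450 × 360 / 1000 = 691.2 kN.
Design strength φR_n = 0.75 × 691.2 = 518 kN.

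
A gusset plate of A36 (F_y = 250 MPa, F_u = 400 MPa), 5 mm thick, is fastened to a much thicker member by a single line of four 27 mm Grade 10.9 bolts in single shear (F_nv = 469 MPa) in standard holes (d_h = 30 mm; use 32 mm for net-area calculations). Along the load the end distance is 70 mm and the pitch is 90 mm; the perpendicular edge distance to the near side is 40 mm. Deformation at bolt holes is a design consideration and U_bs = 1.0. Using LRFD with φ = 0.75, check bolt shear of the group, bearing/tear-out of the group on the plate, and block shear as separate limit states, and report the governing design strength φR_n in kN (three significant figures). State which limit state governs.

Bolt shear: A_b = π·27²/4 = 572.6 mm²; R_n = 469 × 572.6 × 4 × 1 / 1000 = 1074 kN → 0.75 × 1074 = 806 kN.
Bearing: edge l_c = 55, r_n = 129.6 kN; interior l_c = 60, r_n = 129.6 kN; R_n = 129.6 + 3·129.6 = 518.4 kN → 389 kN.
Block shear: A_gv = 1700, A_nv = 1140, A_nt = 120 mm²; R_n = min(0.6F_uA_nv, 0.6F_yA_gv) + U_bs·F_u·A_nt = 303 kN → 227 kN.
Block shear governs: 227 kN.

227 kN (block shear governs)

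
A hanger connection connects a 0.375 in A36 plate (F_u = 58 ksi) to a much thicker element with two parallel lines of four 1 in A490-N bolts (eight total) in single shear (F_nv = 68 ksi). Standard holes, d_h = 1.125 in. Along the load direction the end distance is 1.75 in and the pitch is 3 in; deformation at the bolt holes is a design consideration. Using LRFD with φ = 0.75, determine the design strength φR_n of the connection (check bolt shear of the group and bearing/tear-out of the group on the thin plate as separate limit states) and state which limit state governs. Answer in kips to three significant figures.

267 kips (bearing governs)

Bolt shear: A_b = π·1²/4 = 0.7854 in²; R_n = 68 × 0.7854 × 8 × 1 = 427.3 kips → 0.75 × 427.3 = 320 kips.
Bearing (1.2 l_c t F_u ≤ 2.4 d t F_u): upper limit = 2.4·1·0.375·58 = 52.2 kips.
  Edge l_c = 1.75 − 1.125/2 = 1.188 → r_n = 30.99 kips; interior l_c = 3 − 1.125 = 1.875 → r_n = 48.94 kips.
  R_n,bearing = 2·30.99 + 6·48.94 = 355.6 kips → 0.75 × 355.6 = 267 kips.
Bearing governs: 267 kips.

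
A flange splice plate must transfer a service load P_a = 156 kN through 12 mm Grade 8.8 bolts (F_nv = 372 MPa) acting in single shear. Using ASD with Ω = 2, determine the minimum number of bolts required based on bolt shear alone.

8 bolts

A_b = π·12²/4 = 113.1 mm².
Per-bolt allowable strength R_n/Ω = 372 × 113.1 × 1 / 1000 / 2 = 21.04 kN.
n ≥ 156 / 21.04 = 7.416 → use 8 bolts.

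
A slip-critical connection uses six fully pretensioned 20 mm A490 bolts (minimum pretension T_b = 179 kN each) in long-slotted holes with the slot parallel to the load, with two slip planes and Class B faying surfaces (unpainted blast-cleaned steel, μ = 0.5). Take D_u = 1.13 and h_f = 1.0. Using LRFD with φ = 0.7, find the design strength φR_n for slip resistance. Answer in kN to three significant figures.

850 kN

R_n = μ · D_u · h_f · T_b · n_s · n_b = 0.5 × 1.13 × 1.0 × 179 × 2 × 6 = 1214 kN.
Design strength φR_n = 0.7 × 1214 = 850 kN.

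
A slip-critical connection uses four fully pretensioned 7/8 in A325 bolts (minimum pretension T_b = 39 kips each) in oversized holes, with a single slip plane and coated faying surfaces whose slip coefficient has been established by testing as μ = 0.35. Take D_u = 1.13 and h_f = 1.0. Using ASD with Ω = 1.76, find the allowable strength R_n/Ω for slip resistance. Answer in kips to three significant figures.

35.1 kips

R_n = μ · D_u · h_f · T_b · n_s · n_b = 0.35 × 1.13 × 1.0 × 39 × 1 × 4 = 61.7 kips.
Allowable strength R_n/Ω = 61.7 / 1.76 = 35.1 kips.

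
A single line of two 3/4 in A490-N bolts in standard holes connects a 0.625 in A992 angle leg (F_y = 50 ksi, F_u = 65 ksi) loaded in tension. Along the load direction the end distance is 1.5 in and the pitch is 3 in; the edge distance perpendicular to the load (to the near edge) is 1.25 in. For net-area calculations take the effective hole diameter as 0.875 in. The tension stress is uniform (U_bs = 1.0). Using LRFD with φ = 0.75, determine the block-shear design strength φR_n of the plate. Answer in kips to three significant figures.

83 kips

Shear plane L_v = 1.5 + 1·3 = 4.5 in; A_gv = 4.5 × 0.625 = 2.812 in².
A_nv = (4.5 − 1.5·0.875) × 0.625 = 1.992 in².
A_nt = (1.25 − 0.5·0.875) × 0.625 = 0.5078 in².
0.6 F_u A_nv = 77.7 kips; 0.6 F_y A_gv = 84.38 kips → shear rupture governs the shear term.
R_n = 77.7 + 1.0 × 65 × 0.5078 = 110.7 kips.
Design strength φR_n = 0.75 × 110.7 = 83 kips.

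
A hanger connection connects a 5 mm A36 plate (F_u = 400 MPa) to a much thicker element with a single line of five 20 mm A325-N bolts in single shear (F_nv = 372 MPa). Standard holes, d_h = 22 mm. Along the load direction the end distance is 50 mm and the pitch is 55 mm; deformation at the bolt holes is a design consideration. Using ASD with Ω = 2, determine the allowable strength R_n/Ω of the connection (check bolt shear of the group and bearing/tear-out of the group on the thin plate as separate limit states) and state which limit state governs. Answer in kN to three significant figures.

Bolt shear: A_b = π·20²/4 = 314.2 mm²; R_n = 372 × 314.2 × 5 × 1 / 1000 = 584.3 kN → 584.3 / 2 = 292 kN.
Bearing (1.2 l_c t F_u ≤ 2.4 d t F_u): upper limit = 2.4·20·5·400 / 1000 = 96 kN.
  Edge l_c = 50 − 22/2 = 39 → r_n = 93.6 kN; interior l_c = 55 − 22 = 33 → r_n = 79.2 kN.
  R_n,bearing = 1·93.6 + 4·79.2 = 410.4 kN → 410.4 / 2 = 205 kN.
Bearing governs: 205 kN.

205 kN (bearing governs)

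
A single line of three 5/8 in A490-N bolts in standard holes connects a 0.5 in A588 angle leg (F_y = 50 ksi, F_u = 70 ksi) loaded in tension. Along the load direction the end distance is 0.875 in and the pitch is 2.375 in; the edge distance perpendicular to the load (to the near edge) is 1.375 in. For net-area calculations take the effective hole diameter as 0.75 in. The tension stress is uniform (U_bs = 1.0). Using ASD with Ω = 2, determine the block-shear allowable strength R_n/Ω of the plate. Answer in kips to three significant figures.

Shear plane L_v = 0.875 + 2·2.375 = 5.625 in; A_gv = 5.625 × 0.5 = 2.812 in².
A_nv = (5.625 − 2.5·0.75) × 0.5 = 1.875 in².
A_nt = (1.375 − 0.5·0.75) × 0.5 = 0.5 in².
0.6 F_u A_nv = 78.75 kips; 0.6 F_y A_gv = 84.38 kips → shear rupture governs the shear term.
R_n = 78.75 + 1.0 × 70 × 0.5 = 113.8 kips.
Allowable strength R_n/Ω = 113.8 / 2 = 56.9 kips.

56.9 kips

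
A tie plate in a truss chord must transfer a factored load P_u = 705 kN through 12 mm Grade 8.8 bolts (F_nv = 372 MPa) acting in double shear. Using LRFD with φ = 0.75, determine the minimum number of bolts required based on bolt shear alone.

A_b = π·12²/4 = 113.1 mm².
Per-bolt design strength φR_n = 0.75 × 372 × 113.1 × 2 / 1000 = 63.11 kN.
n ≥ 705 / 63.11 = 11.17 → use 12 bolts.

12 bolts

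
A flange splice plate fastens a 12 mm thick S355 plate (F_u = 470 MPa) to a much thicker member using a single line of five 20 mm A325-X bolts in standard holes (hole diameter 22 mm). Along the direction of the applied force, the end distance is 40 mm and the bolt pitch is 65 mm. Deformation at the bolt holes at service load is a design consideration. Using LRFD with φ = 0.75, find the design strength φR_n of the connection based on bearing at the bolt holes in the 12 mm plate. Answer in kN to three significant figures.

Per bolt r_n = 1.2 l_c t F_u ≤ 2.4 d t F_u; upper limit = 2.4 × 20 × 12 × 470 / 1000 = 270.7 kN.
Edge bolt: l_c = 40 − 22/2 = 29 mm → 1.2 × 29 × 12 × 470 / 1000 = 196.3 → r_n = 196.3 kN.
Interior bolts: l_c = 65 − 22 = 43 mm → 1.2 × 43 × 12 × 470 / 1000 = 291 → r_n = 270.7 kN.
R_n = 1 × 196.3 + 4 × 270.7 = 1279 kN.
Design strength φR_n = 0.75 × 1279 = 959 kN.

959 kN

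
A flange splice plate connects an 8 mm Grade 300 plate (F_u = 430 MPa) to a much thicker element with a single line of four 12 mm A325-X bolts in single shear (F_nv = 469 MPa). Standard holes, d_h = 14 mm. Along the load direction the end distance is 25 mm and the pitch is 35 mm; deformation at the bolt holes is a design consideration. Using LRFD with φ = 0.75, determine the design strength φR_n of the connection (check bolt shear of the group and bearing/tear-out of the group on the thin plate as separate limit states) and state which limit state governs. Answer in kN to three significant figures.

Bolt shear: A_b = π·12²/4 = 113.1 mm²; R_n = 469 × 113.1 × 4 × 1 / 1000 = 212.2 kN → 0.75 × 212.2 = 159 kN.
Bearing (1.2 l_c t F_u ≤ 2.4 d t F_u): upper limit = 2.4·12·8·430 / 1000 = 99.07 kN.
  Edge l_c = 25 − 14/2 = 18 → r_n = 74.3 kN; interior l_c = 35 − 14 = 21 → r_n = 86.69 kN.
  R_n,bearing = 1·74.3 + 3·86.69 = 334.4 kN → 0.75 × 334.4 = 251 kN.
Bolt shear governs: 159 kN.

159 kN (bolt shear governs)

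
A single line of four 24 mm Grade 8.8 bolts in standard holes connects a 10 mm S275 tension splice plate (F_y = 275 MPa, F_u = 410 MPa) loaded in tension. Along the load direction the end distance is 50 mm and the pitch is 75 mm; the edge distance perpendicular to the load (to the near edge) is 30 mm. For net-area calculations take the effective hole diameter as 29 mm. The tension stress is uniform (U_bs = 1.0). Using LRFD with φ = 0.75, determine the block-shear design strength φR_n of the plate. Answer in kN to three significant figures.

Shear plane L_v = 50 + 3·75 = 275 mm; A_gv = 275 × 10 = 2750 mm².
A_nv = (275 − 3.5·29) × 10 = 1735 mm².
A_nt = (30 − 0.5·29) × 10 = 155 mm².
0.6 F_u A_nv = 426.8 kN; 0.6 F_y A_gv = 453.8 kN → shear rupture governs the shear term.
R_n = 426.8 + 1.0 × 410 × 155 / 1000 = 490.4 kN.
Design strength φR_n = 0.75 × 490.4 = 368 kN.

368 kN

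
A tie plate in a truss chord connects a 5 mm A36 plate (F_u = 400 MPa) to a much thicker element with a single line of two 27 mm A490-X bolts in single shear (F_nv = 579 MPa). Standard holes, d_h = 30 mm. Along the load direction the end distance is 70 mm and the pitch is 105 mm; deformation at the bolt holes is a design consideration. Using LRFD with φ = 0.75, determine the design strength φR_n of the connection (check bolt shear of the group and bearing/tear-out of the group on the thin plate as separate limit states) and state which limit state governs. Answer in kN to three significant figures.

Bolt shear: A_b = π·27²/4 = 572.6 mm²; R_n = 579 × 572.6 × 2 × 1 / 1000 = 663 kN → 0.75 × 663 = 497 kN.
Bearing (1.2 l_c t F_u ≤ 2.4 d t F_u): upper limit = 2.4·27·5·400 / 1000 = 129.6 kN.
  Edge l_c = 70 − 30/2 = 55 → r_n = 129.6 kN; interior l_c = 105 − 30 = 75 → r_n = 129.6 kN.
  R_n,bearing = 1·129.6 + 1·129.6 = 259.2 kN → 0.75 × 259.2 = 194 kN.
Bearing governs: 194 kN.

194 kN (bearing governs)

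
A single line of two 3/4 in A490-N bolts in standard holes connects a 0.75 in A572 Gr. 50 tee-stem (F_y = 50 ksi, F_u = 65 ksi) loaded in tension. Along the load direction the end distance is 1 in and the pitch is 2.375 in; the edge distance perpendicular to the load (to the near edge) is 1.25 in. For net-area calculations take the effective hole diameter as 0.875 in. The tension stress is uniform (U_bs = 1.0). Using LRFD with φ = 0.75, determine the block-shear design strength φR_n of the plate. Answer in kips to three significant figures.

75 kips

Shear plane L_v = 1 + 1·2.375 = 3.375 in; A_gv = 3.375 × 0.75 = 2.531 in².
A_nv = (3.375 − 1.5·0.875) × 0.75 = 1.547 in².
A_nt = (1.25 − 0.5·0.875) × 0.75 = 0.6094 in².
0.6 F_u A_nv = 60.33 kips; 0.6 F_y A_gv = 75.94 kips → shear rupture governs the shear term.
R_n = 60.33 + 1.0 × 65 × 0.6094 = 99.94 kips.
Design strength φR_n = 0.75 × 99.94 = 75 kips.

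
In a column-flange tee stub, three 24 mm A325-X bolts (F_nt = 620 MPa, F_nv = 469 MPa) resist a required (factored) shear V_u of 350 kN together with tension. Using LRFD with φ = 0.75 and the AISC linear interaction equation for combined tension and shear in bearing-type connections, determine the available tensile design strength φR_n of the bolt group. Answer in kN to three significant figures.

A_b = π·24²/4 = 452.4 mm²; f_rv = 350 × 1000 / (3 × 452.4) = 257.9 MPa.
F'_nt = 1.3 F_nt − (F_nt / φF_nv) f_rv = 1.3·620 − (620/(0.75·469))·257.9 = 351.4 MPa, capped at F_nt → F'_nt = 351.4 MPa.
R_n = F'_nt · A_b · n = 351.4 × 452.4 × 3 / 1000 = 477 kN.
Design strength φR_n = 0.75 × 477 = 358 kN.

358 kN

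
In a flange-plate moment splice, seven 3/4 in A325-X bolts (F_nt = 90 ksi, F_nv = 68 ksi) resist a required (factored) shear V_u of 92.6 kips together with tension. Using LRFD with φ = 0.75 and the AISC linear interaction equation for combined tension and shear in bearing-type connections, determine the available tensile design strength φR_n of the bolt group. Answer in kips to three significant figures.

A_b = π·0.75²/4 = 0.4418 in²; f_rv = 92.6 / (7 × 0.4418) = 29.94 ksi.
F'_nt = 1.3 F_nt − (F_nt / φF_nv) f_rv = 1.3·90 − (90/(0.75·68))·29.94 = 64.16 ksi, capped at F_nt → F'_nt = 64.16 ksi.
R_n = F'_nt · A_b · n = 64.16 × 0.4418 × 7 = 198.4 kips.
Design strength φR_n = 0.75 × 198.4 = 149 kips.

149 kips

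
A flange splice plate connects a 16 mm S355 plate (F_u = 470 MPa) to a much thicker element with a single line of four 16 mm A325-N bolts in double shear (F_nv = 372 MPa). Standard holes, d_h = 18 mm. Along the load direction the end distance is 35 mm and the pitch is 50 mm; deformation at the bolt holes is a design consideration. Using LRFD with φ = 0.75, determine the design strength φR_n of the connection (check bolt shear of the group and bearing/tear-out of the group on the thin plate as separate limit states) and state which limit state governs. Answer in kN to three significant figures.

449 kN (bolt shear governs)

Bolt shear: A_b = π·16²/4 = 201.1 mm²; R_n = 372 × 201.1 × 4 × 2 / 1000 = 598.4 kN → 0.75 × 598.4 = 449 kN.
Bearing (1.2 l_c t F_u ≤ 2.4 d t F_u): upper limit = 2.4·16·16·470 / 1000 = 288.8 kN.
  Edge l_c = 35 − 18/2 = 26 → r_n = 234.6 kN; interior l_c = 50 − 18 = 32 → r_n = 288.8 kN.
  R_n,bearing = 1·234.6 + 3·288.8 = 1101 kN → 0.75 × 1101 = 826 kN.
Bolt shear governs: 449 kN.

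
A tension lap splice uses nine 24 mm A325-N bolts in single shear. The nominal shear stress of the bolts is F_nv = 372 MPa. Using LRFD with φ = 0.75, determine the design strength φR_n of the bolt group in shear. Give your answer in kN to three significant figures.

1140 kN

A_b = π × 24² / 4 = 452.4 mm².
R_n = F_nv · A_b · n · n_s = 372 × 452.4 × 9 × 1 / 1000 = 1515 kN.
Design strength φR_n = 0.75 × 1515 = 1140 kN.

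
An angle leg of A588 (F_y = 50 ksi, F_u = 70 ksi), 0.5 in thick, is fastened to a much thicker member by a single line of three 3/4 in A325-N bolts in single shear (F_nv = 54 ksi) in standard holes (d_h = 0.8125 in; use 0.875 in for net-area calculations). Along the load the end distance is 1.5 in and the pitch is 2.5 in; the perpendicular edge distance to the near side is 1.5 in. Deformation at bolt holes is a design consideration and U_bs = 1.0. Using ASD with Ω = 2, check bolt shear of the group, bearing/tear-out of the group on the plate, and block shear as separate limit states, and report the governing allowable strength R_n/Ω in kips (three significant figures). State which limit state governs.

Bolt shear: A_b = π·0.75²/4 = 0.4418 in²; R_n = 54 × 0.4418 × 3 × 1 = 71.57 kips → 71.57 / 2 = 35.8 kips.
Bearing: edge l_c = 1.094, r_n = 45.94 kips; interior l_c = 1.688, r_n = 63 kips; R_n = 45.94 + 2·63 = 171.9 kips → 86 kips.
Block shear: A_gv = 3.25, A_nv = 2.156, A_nt = 0.5312 in²; R_n = min(0.6F_uA_nv, 0.6F_yA_gv) + U_bs·F_u·A_nt = 127.8 kips → 63.9 kips.
Bolt shear governs: 35.8 kips.

35.8 kips (bolt shear governs)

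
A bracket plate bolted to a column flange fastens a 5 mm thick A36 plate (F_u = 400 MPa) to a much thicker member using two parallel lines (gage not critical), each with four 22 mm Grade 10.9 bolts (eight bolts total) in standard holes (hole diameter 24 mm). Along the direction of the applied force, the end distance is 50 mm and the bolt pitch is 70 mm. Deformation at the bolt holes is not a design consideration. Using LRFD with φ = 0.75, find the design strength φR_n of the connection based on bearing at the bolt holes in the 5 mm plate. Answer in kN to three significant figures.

765 kN

Per bolt r_n = 1.5 l_c t F_u ≤ 3.0 d t F_u; upper limit = 3.0 × 22 × 5 × 400 / 1000 = 132 kN.
Edge bolt: l_c = 50 − 24/2 = 38 mm → 1.5 × 38 × 5 × 400 / 1000 = 114 → r_n = 114 kN.
Interior bolts: l_c = 70 − 24 = 46 mm → 1.5 × 46 × 5 × 400 / 1000 = 138 → r_n = 132 kN.
R_n = 2 × 114 + 6 × 132 = 1020 kN.
Design strength φR_n = 0.75 × 1020 = 765 kN.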